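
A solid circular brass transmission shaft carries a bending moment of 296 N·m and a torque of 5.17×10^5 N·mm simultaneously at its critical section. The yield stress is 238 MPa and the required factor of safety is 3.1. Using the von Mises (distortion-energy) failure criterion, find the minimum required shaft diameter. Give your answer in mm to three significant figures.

d = 41.4 mm

σ_allow = σ_y/n = 238/3.1 = 76.77 MPa.
For a solid shaft σ_b = 32M/(πd³) and τ = 16T/(πd³), so the von Mises stress is σ' = (16/πd³)·√(4M²+3T²).
√(4M²+3T²) = √(4×(296000)² + 3×(517000)²) = 1.073×10^6 N·mm.
d³ = 16×1.073×10^6/(π×76.77) = 71210 mm³.
d = 41.45 mm.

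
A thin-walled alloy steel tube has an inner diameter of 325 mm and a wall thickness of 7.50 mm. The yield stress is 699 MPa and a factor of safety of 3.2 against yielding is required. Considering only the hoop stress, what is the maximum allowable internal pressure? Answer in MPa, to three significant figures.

p_allow = 10.1 MPa

σ_allow = 699/3.2 = 218.4 MPa.
σ_h = pD/(2t) → p_allow = 2σ_allow t/D = 2×218.4×7.50/325 = 10.08 MPa.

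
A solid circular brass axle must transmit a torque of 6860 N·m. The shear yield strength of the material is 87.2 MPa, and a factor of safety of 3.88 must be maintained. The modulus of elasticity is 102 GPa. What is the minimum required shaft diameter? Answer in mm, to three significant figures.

Allowable shear stress τ_allow = 87.2/3.88 = 22.47 MPa.
For a solid shaft τ = 16T/(πd³), so d³ = 16T/(π τ_allow) = 16×6860000/(π×22.47) = 1.555×10^6 mm³.
d = (1.555×10^6)^(1/3) = 115.8 mm.

d = 116 mm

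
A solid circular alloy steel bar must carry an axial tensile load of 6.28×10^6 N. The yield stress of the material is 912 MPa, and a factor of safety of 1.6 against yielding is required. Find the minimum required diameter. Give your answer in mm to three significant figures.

Allowable stress σ_allow = 912/1.6 = 570.0 MPa.
Required area A = F/σ_allow = 6280000/570.0 = 11020 mm².
A = πd²/4 → d = √(4A/π) = 118.4 mm.

d = 118 mm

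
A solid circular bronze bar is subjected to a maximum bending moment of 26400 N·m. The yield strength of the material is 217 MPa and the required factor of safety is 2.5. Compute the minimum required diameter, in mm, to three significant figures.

σ_allow = 217/2.5 = 86.80 MPa.
For a solid circular section σ = 32M/(πd³), so d³ = 32M/(π σ_allow) = 32×2.6400×10^7/(π×86.80) = 3.098×10^6 mm³.
d = 145.8 mm.

d = 146 mm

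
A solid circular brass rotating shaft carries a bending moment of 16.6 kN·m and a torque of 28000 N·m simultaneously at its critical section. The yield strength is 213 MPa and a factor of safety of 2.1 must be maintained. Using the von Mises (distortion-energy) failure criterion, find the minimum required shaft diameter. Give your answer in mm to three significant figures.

d = 143 mm

σ_allow = σ_y/n = 213/2.1 = 101.4 MPa.
For a solid shaft σ_b = 32M/(πd³) and τ = 16T/(πd³), so the von Mises stress is σ' = (16/πd³)·√(4M²+3T²).
√(4M²+3T²) = √(4×(1.660×10^7)² + 3×(2.800×10^7)²) = 5.877×10^7 N·mm.
d³ = 16×5.877×10^7/(π×101.4) = 2.951×10^6 mm³.
d = 143.4 mm.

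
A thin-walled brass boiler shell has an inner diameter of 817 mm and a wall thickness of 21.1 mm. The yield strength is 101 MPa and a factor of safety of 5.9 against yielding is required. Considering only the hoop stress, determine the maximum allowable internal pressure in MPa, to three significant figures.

σ_allow = 101/5.9 = 17.12 MPa.
σ_h = pD/(2t) → p_allow = 2σ_allow t/D = 2×17.12×21.1/817 = 0.8842 MPa.

p_allow = 0.884 MPa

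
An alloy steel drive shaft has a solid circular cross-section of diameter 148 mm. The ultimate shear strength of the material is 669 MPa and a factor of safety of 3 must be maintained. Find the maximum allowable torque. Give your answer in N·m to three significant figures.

τ_allow = 669/3 = 223.0 MPa.
For a solid shaft T_allow = τ_allow·πd³/16; πd³/16 = π×148³/16 = 636500 mm³.
T_allow = 223.0×636500 = 1.419×10^8 N·mm = 141900 N·m.

T_allow = 1.42×10^5 N·m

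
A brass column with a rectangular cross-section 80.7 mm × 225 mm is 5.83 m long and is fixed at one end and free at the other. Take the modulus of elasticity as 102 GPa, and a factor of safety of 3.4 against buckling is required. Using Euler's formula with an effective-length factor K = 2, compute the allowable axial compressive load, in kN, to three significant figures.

P_allow = 21.5 kN

Buckling occurs about the weak axis: I_min = h·b³/12 = 225×80.7³/12 = 9.854×10^6 mm⁴ (b = 80.7 mm is the smaller dimension).
Effective length L_e = KL = 2×5.83 m = 11660 mm.
Euler critical load P_cr = π²EI/L_e² = π²×102000×9.854×10^6/11660² = 72970 N.
P_allow = P_cr/n = 72970/3.4 = 21460 N.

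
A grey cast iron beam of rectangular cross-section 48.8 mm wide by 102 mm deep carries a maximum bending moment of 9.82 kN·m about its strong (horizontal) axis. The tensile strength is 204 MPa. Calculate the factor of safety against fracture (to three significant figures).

Section modulus S = bh²/6 = 48.8×102²/6 = 84620 mm³.
σ = M/S = 9820000/84620 = 116.0 MPa.
n = 204/116.0 = 1.758.

n = 1.76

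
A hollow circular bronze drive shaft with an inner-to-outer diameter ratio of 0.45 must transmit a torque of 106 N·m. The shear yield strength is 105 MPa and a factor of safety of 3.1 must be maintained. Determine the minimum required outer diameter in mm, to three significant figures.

d_o = 25.5 mm

τ_allow = 105/3.1 = 33.87 MPa.
For a hollow shaft τ = 16T/[πd_o³(1−k⁴)] with k = 0.45, so 1−k⁴ = 0.9590.
d_o³ = 16T/[π τ_allow (1−k⁴)] = 16×106000/(π×33.87×0.9590) = 16620 mm³.
d_o = 25.52 mm.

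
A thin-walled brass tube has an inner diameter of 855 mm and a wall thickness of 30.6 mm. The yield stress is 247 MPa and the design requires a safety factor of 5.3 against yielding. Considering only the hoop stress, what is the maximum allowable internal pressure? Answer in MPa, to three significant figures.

σ_allow = 247/5.3 = 46.60 MPa.
σ_h = pD/(2t) → p_allow = 2σ_allow t/D = 2×46.60×30.6/855 = 3.336 MPa.

p_allow = 3.34 MPa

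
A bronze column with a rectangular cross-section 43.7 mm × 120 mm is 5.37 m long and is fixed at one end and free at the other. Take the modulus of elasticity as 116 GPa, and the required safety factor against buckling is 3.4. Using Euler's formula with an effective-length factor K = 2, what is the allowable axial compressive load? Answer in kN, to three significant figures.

Buckling occurs about the weak axis: I_min = h·b³/12 = 120×43.7³/12 = 834500 mm⁴ (b = 43.7 mm is the smaller dimension).
Effective length L_e = KL = 2×5.37 m = 10740 mm.
Euler critical load P_cr = π²EI/L_e² = π²×116000×834500/10740² = 8283 N.
P_allow = P_cr/n = 8283/3.4 = 2436 N.

P_allow = 2.44 kN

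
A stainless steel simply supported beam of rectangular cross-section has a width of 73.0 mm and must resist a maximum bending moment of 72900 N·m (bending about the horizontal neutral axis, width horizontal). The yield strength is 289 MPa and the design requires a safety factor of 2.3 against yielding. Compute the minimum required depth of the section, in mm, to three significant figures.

σ_allow = 289/2.3 = 125.7 MPa.
For a rectangular section σ = 6M/(bh²), so h² = 6M/(b σ_allow) = 6×7.2900×10^7/(73.0×125.7) = 47690 mm².
h = 218.4 mm.

h = 218 mm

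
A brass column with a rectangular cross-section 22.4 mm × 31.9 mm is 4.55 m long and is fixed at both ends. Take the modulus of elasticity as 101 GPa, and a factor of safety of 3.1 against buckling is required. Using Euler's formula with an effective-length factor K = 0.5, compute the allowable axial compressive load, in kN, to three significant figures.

Buckling occurs about the weak axis: I_min = h·b³/12 = 31.9×22.4³/12 = 29880 mm⁴ (b = 22.4 mm is the smaller dimension).
Effective length L_e = KL = 0.5×4.55 m = 2275 mm.
Euler critical load P_cr = π²EI/L_e² = π²×101000×29880/2275² = 5755 N.
P_allow = P_cr/n = 5755/3.1 = 1856 N.

P_allow = 1.86 kN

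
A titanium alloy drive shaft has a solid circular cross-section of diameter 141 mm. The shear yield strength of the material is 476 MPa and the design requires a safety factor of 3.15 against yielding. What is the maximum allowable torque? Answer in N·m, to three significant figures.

τ_allow = 476/3.15 = 151.1 MPa.
For a solid shaft T_allow = τ_allow·πd³/16; πd³/16 = π×141³/16 = 550400 mm³.
T_allow = 151.1×550400 = 8.317×10^7 N·mm = 83170 N·m.

T_allow = 83200 N·m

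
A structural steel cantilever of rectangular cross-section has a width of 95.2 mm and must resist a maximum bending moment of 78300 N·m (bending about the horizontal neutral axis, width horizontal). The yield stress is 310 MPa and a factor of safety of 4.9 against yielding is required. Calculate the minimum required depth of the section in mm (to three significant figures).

h = 279 mm

σ_allow = 310/4.9 = 63.27 MPa.
For a rectangular section σ = 6M/(bh²), so h² = 6M/(b σ_allow) = 6×7.8300×10^7/(95.2×63.27) = 78000 mm².
h = 279.3 mm.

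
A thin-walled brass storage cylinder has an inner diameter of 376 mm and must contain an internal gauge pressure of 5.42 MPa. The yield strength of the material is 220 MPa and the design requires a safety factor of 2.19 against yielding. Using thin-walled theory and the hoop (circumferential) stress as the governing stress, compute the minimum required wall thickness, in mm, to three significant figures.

t = 10.1 mm

σ_allow = 220/2.19 = 100.5 MPa.
Hoop stress σ_h = pD/(2t), so t = pD/(2σ_allow) = 5.42×376/(2×100.5) = 10.14 mm.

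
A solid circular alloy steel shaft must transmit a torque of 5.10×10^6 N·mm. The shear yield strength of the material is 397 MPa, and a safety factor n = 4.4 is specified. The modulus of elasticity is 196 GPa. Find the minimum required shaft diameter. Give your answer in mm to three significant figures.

d = 66.0 mm

Allowable shear stress τ_allow = 397/4.4 = 90.23 MPa.
For a solid shaft τ = 16T/(πd³), so d³ = 16T/(π τ_allow) = 16×5100000/(π×90.23) = 287900 mm³.
d = (287900)^(1/3) = 66.03 mm.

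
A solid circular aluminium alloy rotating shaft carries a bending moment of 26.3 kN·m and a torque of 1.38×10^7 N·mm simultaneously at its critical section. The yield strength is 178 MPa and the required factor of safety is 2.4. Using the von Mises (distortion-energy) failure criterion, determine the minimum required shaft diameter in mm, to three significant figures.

σ_allow = σ_y/n = 178/2.4 = 74.17 MPa.
For a solid shaft σ_b = 32M/(πd³) and τ = 16T/(πd³), so the von Mises stress is σ' = (16/πd³)·√(4M²+3T²).
√(4M²+3T²) = √(4×(2.630×10^7)² + 3×(1.380×10^7)²) = 5.778×10^7 N·mm.
d³ = 16×5.778×10^7/(π×74.17) = 3.967×10^6 mm³.
d = 158.3 mm.

d = 158 mm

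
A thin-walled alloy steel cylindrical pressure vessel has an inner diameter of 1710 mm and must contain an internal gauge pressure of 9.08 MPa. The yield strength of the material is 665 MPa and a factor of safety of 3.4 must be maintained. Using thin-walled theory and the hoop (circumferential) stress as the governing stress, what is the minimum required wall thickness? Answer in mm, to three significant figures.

t = 39.7 mm

σ_allow = 665/3.4 = 195.6 MPa.
Hoop stress σ_h = pD/(2t), so t = pD/(2σ_allow) = 9.08×1710/(2×195.6) = 39.69 mm.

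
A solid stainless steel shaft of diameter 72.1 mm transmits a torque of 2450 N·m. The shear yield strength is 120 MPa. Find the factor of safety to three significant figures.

n = 3.60

τ = 16T/(πd³) = 16×2450000/(π×72.1³) = 33.29 MPa.
n = τ_limit/τ = 120/33.29 = 3.605.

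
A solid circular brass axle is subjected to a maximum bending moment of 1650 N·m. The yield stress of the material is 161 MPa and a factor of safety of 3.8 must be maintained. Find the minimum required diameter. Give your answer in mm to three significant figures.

σ_allow = 161/3.8 = 42.37 MPa.
For a solid circular section σ = 32M/(πd³), so d³ = 32M/(π σ_allow) = 32×1650000/(π×42.37) = 396700 mm³.
d = 73.48 mm.

d = 73.5 mm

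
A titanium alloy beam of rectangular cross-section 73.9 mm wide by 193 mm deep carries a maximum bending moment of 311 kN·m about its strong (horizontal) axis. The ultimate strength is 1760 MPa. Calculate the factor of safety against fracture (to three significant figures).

Section modulus S = bh²/6 = 73.9×193²/6 = 458800 mm³.
σ = M/S = 3.1100×10^8/458800 = 677.9 MPa.
n = 1760/677.9 = 2.596.

n = 2.60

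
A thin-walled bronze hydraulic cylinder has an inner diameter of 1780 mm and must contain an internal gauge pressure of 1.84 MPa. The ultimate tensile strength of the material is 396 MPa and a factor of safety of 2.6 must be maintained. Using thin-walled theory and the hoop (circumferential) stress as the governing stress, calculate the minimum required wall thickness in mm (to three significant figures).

σ_allow = 396/2.6 = 152.3 MPa.
Hoop stress σ_h = pD/(2t), so t = pD/(2σ_allow) = 1.84×1780/(2×152.3) = 10.75 mm.

t = 10.8 mm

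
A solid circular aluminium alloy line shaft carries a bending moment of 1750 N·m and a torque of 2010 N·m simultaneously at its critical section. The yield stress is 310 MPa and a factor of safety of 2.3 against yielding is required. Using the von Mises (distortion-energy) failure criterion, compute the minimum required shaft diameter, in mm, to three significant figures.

d = 57.1 mm

σ_allow = σ_y/n = 310/2.3 = 134.8 MPa.
For a solid shaft σ_b = 32M/(πd³) and τ = 16T/(πd³), so the von Mises stress is σ' = (16/πd³)·√(4M²+3T²).
√(4M²+3T²) = √(4×(1.750×10^6)² + 3×(2.010×10^6)²) = 4.937×10^6 N·mm.
d³ = 16×4.937×10^6/(π×134.8) = 186500 mm³.
d = 57.14 mm.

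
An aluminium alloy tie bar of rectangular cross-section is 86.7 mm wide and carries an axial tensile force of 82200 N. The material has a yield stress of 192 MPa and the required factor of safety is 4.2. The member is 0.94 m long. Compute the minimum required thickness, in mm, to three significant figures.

t = 20.7 mm

σ_allow = 192/4.2 = 45.71 MPa.
Required area A = F/σ_allow = 82200/45.71 = 1798 mm².
t = A/w = 1798/86.7 = 20.74 mm.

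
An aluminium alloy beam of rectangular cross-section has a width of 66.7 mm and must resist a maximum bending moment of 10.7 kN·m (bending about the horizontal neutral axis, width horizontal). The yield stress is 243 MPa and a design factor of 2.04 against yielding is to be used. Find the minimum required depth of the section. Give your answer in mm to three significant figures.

σ_allow = 243/2.04 = 119.1 MPa.
For a rectangular section σ = 6M/(bh²), so h² = 6M/(b σ_allow) = 6×1.0700×10^7/(66.7×119.1) = 8080 mm².
h = 89.89 mm.

h = 89.9 mm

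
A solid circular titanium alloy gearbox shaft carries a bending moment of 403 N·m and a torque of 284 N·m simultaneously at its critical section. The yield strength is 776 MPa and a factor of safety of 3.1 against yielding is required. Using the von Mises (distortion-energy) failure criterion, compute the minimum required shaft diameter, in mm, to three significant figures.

σ_allow = σ_y/n = 776/3.1 = 250.3 MPa.
For a solid shaft σ_b = 32M/(πd³) and τ = 16T/(πd³), so the von Mises stress is σ' = (16/πd³)·√(4M²+3T²).
√(4M²+3T²) = √(4×(403000)² + 3×(284000)²) = 944200 N·mm.
d³ = 16×944200/(π×250.3) = 19210 mm³.
d = 26.78 mm.

d = 26.8 mm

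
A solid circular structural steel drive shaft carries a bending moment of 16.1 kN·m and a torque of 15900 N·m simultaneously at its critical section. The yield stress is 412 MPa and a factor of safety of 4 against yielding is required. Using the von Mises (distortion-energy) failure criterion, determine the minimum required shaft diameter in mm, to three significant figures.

d = 128 mm

σ_allow = σ_y/n = 412/4 = 103.0 MPa.
For a solid shaft σ_b = 32M/(πd³) and τ = 16T/(πd³), so the von Mises stress is σ' = (16/πd³)·√(4M²+3T²).
√(4M²+3T²) = √(4×(1.610×10^7)² + 3×(1.590×10^7)²) = 4.237×10^7 N·mm.
d³ = 16×4.237×10^7/(π×103.0) = 2.095×10^6 mm³.
d = 128.0 mm.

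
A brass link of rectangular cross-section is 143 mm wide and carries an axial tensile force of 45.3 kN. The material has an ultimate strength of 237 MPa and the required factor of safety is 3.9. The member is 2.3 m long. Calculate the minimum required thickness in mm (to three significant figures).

σ_allow = 237/3.9 = 60.77 MPa.
Required area A = F/σ_allow = 45300/60.77 = 745.4 mm².
t = A/w = 745.4/143 = 5.213 mm.

t = 5.21 mm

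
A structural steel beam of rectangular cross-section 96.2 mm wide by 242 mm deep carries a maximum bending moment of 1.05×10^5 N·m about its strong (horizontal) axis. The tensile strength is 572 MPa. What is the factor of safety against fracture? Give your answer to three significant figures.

n = 5.12

Section modulus S = bh²/6 = 96.2×242²/6 = 939000 mm³.
σ = M/S = 1.0500×10^8/939000 = 111.8 MPa.
n = 572/111.8 = 5.115.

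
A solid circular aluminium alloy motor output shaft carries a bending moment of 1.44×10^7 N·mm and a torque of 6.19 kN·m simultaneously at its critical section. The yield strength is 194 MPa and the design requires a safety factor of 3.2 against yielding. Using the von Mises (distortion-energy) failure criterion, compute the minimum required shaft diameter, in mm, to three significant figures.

d = 137 mm

σ_allow = σ_y/n = 194/3.2 = 60.62 MPa.
For a solid shaft σ_b = 32M/(πd³) and τ = 16T/(πd³), so the von Mises stress is σ' = (16/πd³)·√(4M²+3T²).
√(4M²+3T²) = √(4×(1.440×10^7)² + 3×(6.190×10^6)²) = 3.073×10^7 N·mm.
d³ = 16×3.073×10^7/(π×60.62) = 2.582×10^6 mm³.
d = 137.2 mm.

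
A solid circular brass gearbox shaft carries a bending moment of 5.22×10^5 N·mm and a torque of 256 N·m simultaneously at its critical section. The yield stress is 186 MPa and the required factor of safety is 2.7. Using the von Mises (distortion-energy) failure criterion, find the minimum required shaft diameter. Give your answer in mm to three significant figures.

d = 43.8 mm

σ_allow = σ_y/n = 186/2.7 = 68.89 MPa.
For a solid shaft σ_b = 32M/(πd³) and τ = 16T/(πd³), so the von Mises stress is σ' = (16/πd³)·√(4M²+3T²).
√(4M²+3T²) = √(4×(522000)² + 3×(256000)²) = 1.134×10^6 N·mm.
d³ = 16×1.134×10^6/(π×68.89) = 83860 mm³.
d = 43.77 mm.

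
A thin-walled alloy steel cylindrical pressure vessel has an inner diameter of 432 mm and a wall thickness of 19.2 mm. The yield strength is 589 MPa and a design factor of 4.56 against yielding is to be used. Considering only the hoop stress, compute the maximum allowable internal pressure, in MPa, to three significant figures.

σ_allow = 589/4.56 = 129.2 MPa.
σ_h = pD/(2t) → p_allow = 2σ_allow t/D = 2×129.2×19.2/432 = 11.48 MPa.

p_allow = 11.5 MPa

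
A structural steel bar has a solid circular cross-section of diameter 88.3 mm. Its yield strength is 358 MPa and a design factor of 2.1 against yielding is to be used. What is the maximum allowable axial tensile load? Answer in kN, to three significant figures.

σ_allow = 358/2.1 = 170.5 MPa.
A = πd²/4 = π×88.3²/4 = 6124 mm².
F_allow = σ_allow × A = 170.5×6124 = 1.044×10^6 N.

F_allow = 1040 kN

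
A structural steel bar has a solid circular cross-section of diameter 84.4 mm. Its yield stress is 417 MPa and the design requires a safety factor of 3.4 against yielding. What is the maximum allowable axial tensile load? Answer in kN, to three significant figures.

σ_allow = 417/3.4 = 122.6 MPa.
A = πd²/4 = π×84.4²/4 = 5595 mm².
F_allow = σ_allow × A = 122.6×5595 = 686200 N.

F_allow = 686 kN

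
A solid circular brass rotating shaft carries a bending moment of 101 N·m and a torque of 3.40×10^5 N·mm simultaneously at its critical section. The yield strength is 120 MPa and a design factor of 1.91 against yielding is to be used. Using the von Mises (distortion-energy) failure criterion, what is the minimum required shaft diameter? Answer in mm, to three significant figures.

d = 37.0 mm

σ_allow = σ_y/n = 120/1.91 = 62.83 MPa.
For a solid shaft σ_b = 32M/(πd³) and τ = 16T/(πd³), so the von Mises stress is σ' = (16/πd³)·√(4M²+3T²).
√(4M²+3T²) = √(4×(101000)² + 3×(340000)²) = 622600 N·mm.
d³ = 16×622600/(π×62.83) = 50470 mm³.
d = 36.95 mm.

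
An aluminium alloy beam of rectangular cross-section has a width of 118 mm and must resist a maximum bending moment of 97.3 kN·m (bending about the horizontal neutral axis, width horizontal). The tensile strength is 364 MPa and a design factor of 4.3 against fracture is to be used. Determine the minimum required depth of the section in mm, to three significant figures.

h = 242 mm

σ_allow = 364/4.3 = 84.65 MPa.
For a rectangular section σ = 6M/(bh²), so h² = 6M/(b σ_allow) = 6×9.7300×10^7/(118×84.65) = 58450 mm².
h = 241.8 mm.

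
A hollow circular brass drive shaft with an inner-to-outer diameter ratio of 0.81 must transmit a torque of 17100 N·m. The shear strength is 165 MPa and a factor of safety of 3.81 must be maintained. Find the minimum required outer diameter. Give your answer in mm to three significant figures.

d_o = 152 mm

τ_allow = 165/3.81 = 43.31 MPa.
For a hollow shaft τ = 16T/[πd_o³(1−k⁴)] with k = 0.81, so 1−k⁴ = 0.5695.
d_o³ = 16T/[π τ_allow (1−k⁴)] = 16×1.7100×10^7/(π×43.31×0.5695) = 3.531×10^6 mm³.
d_o = 152.3 mm.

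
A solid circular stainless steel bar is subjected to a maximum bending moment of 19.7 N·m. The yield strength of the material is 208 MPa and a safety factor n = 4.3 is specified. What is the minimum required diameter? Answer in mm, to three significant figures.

d = 16.1 mm

σ_allow = 208/4.3 = 48.37 MPa.
For a solid circular section σ = 32M/(πd³), so d³ = 32M/(π σ_allow) = 32×19700/(π×48.37) = 4148 mm³.
d = 16.07 mm.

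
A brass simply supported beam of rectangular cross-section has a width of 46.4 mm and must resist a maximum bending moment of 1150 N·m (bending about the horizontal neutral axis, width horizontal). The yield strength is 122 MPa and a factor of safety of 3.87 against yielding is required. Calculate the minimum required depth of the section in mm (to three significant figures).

h = 68.7 mm

σ_allow = 122/3.87 = 31.52 MPa.
For a rectangular section σ = 6M/(bh²), so h² = 6M/(b σ_allow) = 6×1150000/(46.4×31.52) = 4717 mm².
h = 68.68 mm.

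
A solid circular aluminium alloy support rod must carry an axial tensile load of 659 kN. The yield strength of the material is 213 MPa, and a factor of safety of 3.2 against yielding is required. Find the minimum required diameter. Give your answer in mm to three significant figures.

Allowable stress σ_allow = 213/3.2 = 66.56 MPa.
Required area A = F/σ_allow = 659000/66.56 = 9900 mm².
A = πd²/4 → d = √(4A/π) = 112.3 mm.

d = 112 mm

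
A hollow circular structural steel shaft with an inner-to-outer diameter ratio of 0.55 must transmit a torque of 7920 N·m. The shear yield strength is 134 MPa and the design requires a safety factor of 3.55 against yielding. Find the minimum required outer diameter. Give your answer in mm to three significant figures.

d_o = 106 mm

τ_allow = 134/3.55 = 37.75 MPa.
For a hollow shaft τ = 16T/[πd_o³(1−k⁴)] with k = 0.55, so 1−k⁴ = 0.9085.
d_o³ = 16T/[π τ_allow (1−k⁴)] = 16×7920000/(π×37.75×0.9085) = 1.176×10^6 mm³.
d_o = 105.6 mm.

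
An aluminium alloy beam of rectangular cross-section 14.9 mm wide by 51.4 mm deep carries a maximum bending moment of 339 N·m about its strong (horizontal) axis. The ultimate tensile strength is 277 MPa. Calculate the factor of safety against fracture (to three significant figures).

n = 5.36

Section modulus S = bh²/6 = 14.9×51.4²/6 = 6561 mm³.
σ = M/S = 339000/6561 = 51.67 MPa.
n = 277/51.67 = 5.361.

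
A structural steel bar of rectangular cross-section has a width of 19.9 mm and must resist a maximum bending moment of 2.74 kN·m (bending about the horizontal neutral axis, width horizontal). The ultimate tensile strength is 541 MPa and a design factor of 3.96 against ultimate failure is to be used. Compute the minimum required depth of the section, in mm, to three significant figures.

σ_allow = 541/3.96 = 136.6 MPa.
For a rectangular section σ = 6M/(bh²), so h² = 6M/(b σ_allow) = 6×2740000/(19.9×136.6) = 6047 mm².
h = 77.76 mm.

h = 77.8 mm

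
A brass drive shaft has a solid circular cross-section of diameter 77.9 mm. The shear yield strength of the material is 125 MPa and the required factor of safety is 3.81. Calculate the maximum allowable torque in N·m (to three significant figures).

τ_allow = 125/3.81 = 32.81 MPa.
For a solid shaft T_allow = τ_allow·πd³/16; πd³/16 = π×77.9³/16 = 92820 mm³.
T_allow = 32.81×92820 = 3.045×10^6 N·mm = 3045 N·m.

T_allow = 3050 N·m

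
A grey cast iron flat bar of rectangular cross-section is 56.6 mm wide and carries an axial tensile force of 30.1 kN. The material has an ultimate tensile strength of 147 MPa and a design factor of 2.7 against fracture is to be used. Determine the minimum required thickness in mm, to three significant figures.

t = 9.77 mm

σ_allow = 147/2.7 = 54.44 MPa.
Required area A = F/σ_allow = 30100/54.44 = 552.9 mm².
t = A/w = 552.9/56.6 = 9.768 mm.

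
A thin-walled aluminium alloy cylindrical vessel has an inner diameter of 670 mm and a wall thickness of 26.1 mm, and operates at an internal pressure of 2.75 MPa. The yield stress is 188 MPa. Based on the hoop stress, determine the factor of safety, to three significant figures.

σ_h = pD/(2t) = 2.75×670/(2×26.1) = 35.30 MPa.
n = 188/35.30 = 5.326.

n = 5.33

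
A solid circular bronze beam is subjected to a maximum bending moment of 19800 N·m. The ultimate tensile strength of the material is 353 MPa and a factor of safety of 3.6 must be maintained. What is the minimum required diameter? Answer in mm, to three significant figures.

d = 127 mm

σ_allow = 353/3.6 = 98.06 MPa.
For a solid circular section σ = 32M/(πd³), so d³ = 32M/(π σ_allow) = 32×1.9800×10^7/(π×98.06) = 2.057×10^6 mm³.
d = 127.2 mm.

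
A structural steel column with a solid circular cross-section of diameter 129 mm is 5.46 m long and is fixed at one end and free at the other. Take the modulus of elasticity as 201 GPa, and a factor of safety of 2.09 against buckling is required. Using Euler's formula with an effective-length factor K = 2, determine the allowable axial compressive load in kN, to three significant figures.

P_allow = 108 kN

I = πd⁴/64 = π×129⁴/64 = 1.359×10^7 mm⁴.
Effective length L_e = KL = 2×5.46 m = 10920 mm.
Euler critical load P_cr = π²EI/L_e² = π²×201000×1.359×10^7/10920² = 226100 N.
P_allow = P_cr/n = 226100/2.09 = 108200 N.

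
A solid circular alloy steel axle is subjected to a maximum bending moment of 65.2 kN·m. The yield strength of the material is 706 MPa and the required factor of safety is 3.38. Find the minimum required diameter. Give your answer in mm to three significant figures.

d = 147 mm

σ_allow = 706/3.38 = 208.9 MPa.
For a solid circular section σ = 32M/(πd³), so d³ = 32M/(π σ_allow) = 32×6.5200×10^7/(π×208.9) = 3.180×10^6 mm³.
d = 147.0 mm.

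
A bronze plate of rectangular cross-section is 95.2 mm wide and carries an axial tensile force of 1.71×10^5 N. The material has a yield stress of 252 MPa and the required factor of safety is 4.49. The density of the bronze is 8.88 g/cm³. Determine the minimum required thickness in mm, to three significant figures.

t = 32.0 mm

σ_allow = 252/4.49 = 56.12 MPa.
Required area A = F/σ_allow = 171000/56.12 = 3047 mm².
t = A/w = 3047/95.2 = 32.00 mm.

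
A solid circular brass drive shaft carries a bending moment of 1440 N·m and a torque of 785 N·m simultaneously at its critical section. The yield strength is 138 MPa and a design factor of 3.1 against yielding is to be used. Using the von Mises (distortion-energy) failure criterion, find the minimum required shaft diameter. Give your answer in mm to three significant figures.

d = 71.4 mm

σ_allow = σ_y/n = 138/3.1 = 44.52 MPa.
For a solid shaft σ_b = 32M/(πd³) and τ = 16T/(πd³), so the von Mises stress is σ' = (16/πd³)·√(4M²+3T²).
√(4M²+3T²) = √(4×(1.440×10^6)² + 3×(785000)²) = 3.185×10^6 N·mm.
d³ = 16×3.185×10^6/(π×44.52) = 364400 mm³.
d = 71.42 mm.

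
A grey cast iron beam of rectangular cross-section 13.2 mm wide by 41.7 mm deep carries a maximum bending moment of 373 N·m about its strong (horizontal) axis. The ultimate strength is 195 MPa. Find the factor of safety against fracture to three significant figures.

n = 2.00

Section modulus S = bh²/6 = 13.2×41.7²/6 = 3826 mm³.
σ = M/S = 373000/3826 = 97.50 MPa.
n = 195/97.50 = 2.000.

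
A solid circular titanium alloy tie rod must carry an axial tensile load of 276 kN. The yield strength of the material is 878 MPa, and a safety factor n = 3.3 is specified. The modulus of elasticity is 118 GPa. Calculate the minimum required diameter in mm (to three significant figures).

Allowable stress σ_allow = 878/3.3 = 266.1 MPa.
Required area A = F/σ_allow = 276000/266.1 = 1037 mm².
A = πd²/4 → d = √(4A/π) = 36.34 mm.

d = 36.3 mm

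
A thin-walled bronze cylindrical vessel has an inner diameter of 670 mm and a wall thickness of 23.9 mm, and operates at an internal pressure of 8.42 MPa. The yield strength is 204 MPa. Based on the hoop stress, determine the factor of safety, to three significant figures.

n = 1.73

σ_h = pD/(2t) = 8.42×670/(2×23.9) = 118.0 MPa.
n = 204/118.0 = 1.729.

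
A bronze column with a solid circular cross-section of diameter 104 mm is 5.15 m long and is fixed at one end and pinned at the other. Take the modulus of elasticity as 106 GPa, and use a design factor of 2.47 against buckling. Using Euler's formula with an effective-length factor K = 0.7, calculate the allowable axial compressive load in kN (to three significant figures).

I = πd⁴/64 = π×104⁴/64 = 5.743×10^6 mm⁴.
Effective length L_e = KL = 0.7×5.15 m = 3605 mm.
Euler critical load P_cr = π²EI/L_e² = π²×106000×5.743×10^6/3605² = 462300 N.
P_allow = P_cr/n = 462300/2.47 = 187200 N.

P_allow = 187 kN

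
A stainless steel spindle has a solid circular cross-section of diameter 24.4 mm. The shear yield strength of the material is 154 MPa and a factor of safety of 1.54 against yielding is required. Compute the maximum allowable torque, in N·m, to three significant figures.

τ_allow = 154/1.54 = 100.0 MPa.
For a solid shaft T_allow = τ_allow·πd³/16; πd³/16 = π×24.4³/16 = 2852 mm³.
T_allow = 100.0×2852 = 285200 N·mm = 285.2 N·m.

T_allow = 285 N·m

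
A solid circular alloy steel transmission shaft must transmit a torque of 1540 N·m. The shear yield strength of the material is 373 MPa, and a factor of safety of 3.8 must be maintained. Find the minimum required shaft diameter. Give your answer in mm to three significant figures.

Allowable shear stress τ_allow = 373/3.8 = 98.16 MPa.
For a solid shaft τ = 16T/(πd³), so d³ = 16T/(π τ_allow) = 16×1540000/(π×98.16) = 79900 mm³.
d = (79900)^(1/3) = 43.07 mm.

d = 43.1 mm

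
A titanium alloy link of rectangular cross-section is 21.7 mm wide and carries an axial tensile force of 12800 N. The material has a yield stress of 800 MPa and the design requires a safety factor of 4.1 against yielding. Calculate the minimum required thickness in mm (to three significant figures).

t = 3.02 mm

σ_allow = 800/4.1 = 195.1 MPa.
Required area A = F/σ_allow = 12800/195.1 = 65.60 mm².
t = A/w = 65.60/21.7 = 3.023 mm.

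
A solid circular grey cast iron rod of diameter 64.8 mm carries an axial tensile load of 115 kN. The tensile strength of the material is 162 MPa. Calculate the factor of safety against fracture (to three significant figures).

A = πd²/4 = 3298 mm².
σ = F/A = 115000/3298 = 34.87 MPa.
n = 162/34.87 = 4.646.

n = 4.65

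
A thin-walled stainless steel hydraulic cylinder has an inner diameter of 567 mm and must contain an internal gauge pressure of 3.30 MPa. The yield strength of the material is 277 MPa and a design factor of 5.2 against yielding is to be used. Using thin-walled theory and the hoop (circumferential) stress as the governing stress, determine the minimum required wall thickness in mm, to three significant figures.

σ_allow = 277/5.2 = 53.27 MPa.
Hoop stress σ_h = pD/(2t), so t = pD/(2σ_allow) = 3.30×567/(2×53.27) = 17.56 mm.

t = 17.6 mm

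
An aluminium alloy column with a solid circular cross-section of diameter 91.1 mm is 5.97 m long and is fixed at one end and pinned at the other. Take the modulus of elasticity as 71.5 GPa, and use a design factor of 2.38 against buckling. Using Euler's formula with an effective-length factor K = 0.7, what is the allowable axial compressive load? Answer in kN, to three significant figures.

P_allow = 57.4 kN

I = πd⁴/64 = π×91.1⁴/64 = 3.381×10^6 mm⁴.
Effective length L_e = KL = 0.7×5.97 m = 4179 mm.
Euler critical load P_cr = π²EI/L_e² = π²×71500×3.381×10^6/4179² = 136600 N.
P_allow = P_cr/n = 136600/2.38 = 57400 N.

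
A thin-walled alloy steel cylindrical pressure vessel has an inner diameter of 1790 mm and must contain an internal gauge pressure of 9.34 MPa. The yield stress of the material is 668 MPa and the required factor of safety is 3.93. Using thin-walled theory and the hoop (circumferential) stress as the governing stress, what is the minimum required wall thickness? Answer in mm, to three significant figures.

σ_allow = 668/3.93 = 170.0 MPa.
Hoop stress σ_h = pD/(2t), so t = pD/(2σ_allow) = 9.34×1790/(2×170.0) = 49.18 mm.

t = 49.2 mm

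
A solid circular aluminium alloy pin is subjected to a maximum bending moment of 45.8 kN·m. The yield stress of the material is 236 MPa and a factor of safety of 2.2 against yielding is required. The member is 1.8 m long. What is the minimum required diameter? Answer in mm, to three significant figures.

d = 163 mm

σ_allow = 236/2.2 = 107.3 MPa.
For a solid circular section σ = 32M/(πd³), so d³ = 32M/(π σ_allow) = 32×4.5800×10^7/(π×107.3) = 4.349×10^6 mm³.
d = 163.2 mm.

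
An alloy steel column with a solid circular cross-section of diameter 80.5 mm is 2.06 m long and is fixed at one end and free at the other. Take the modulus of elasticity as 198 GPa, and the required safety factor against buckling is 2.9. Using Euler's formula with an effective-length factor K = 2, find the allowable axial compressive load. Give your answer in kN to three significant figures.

P_allow = 81.8 kN

I = πd⁴/64 = π×80.5⁴/64 = 2.061×10^6 mm⁴.
Effective length L_e = KL = 2×2.06 m = 4120 mm.
Euler critical load P_cr = π²EI/L_e² = π²×198000×2.061×10^6/4120² = 237300 N.
P_allow = P_cr/n = 237300/2.9 = 81830 N.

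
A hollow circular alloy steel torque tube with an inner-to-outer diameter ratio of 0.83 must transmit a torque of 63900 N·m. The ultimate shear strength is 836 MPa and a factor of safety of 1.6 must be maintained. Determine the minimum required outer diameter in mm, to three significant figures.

τ_allow = 836/1.6 = 522.5 MPa.
For a hollow shaft τ = 16T/[πd_o³(1−k⁴)] with k = 0.83, so 1−k⁴ = 0.5254.
d_o³ = 16T/[π τ_allow (1−k⁴)] = 16×6.3900×10^7/(π×522.5×0.5254) = 1.185×10^6 mm³.
d_o = 105.8 mm.

d_o = 106 mm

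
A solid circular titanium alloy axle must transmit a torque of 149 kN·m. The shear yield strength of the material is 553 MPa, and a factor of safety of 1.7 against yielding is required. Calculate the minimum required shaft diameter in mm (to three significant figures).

d = 133 mm

Allowable shear stress τ_allow = 553/1.7 = 325.3 MPa.
For a solid shaft τ = 16T/(πd³), so d³ = 16T/(π τ_allow) = 16×1.4900×10^8/(π×325.3) = 2.333×10^6 mm³.
d = (2.333×10^6)^(1/3) = 132.6 mm.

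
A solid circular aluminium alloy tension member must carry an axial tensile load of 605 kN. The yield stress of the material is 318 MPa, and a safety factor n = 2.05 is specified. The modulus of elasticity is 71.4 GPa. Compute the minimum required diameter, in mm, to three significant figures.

d = 70.5 mm

Allowable stress σ_allow = 318/2.05 = 155.1 MPa.
Required area A = F/σ_allow = 605000/155.1 = 3900 mm².
A = πd²/4 → d = √(4A/π) = 70.47 mm.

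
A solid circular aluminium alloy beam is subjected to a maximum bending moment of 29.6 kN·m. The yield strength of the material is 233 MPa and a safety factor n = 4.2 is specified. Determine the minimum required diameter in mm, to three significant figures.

d = 176 mm

σ_allow = 233/4.2 = 55.48 MPa.
For a solid circular section σ = 32M/(πd³), so d³ = 32M/(π σ_allow) = 32×2.9600×10^7/(π×55.48) = 5.435×10^6 mm³.
d = 175.8 mm.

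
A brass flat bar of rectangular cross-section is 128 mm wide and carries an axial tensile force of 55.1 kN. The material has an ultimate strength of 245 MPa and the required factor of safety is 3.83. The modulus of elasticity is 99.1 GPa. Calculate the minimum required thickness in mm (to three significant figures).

t = 6.73 mm

σ_allow = 245/3.83 = 63.97 MPa.
Required area A = F/σ_allow = 55100/63.97 = 861.4 mm².
t = A/w = 861.4/128 = 6.729 mm.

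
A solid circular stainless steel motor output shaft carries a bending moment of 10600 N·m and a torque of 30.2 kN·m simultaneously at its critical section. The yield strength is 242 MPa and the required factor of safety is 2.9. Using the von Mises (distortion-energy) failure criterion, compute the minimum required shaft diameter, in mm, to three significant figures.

σ_allow = σ_y/n = 242/2.9 = 83.45 MPa.
For a solid shaft σ_b = 32M/(πd³) and τ = 16T/(πd³), so the von Mises stress is σ' = (16/πd³)·√(4M²+3T²).
√(4M²+3T²) = √(4×(1.060×10^7)² + 3×(3.020×10^7)²) = 5.644×10^7 N·mm.
d³ = 16×5.644×10^7/(π×83.45) = 3.445×10^6 mm³.
d = 151.0 mm.

d = 151 mm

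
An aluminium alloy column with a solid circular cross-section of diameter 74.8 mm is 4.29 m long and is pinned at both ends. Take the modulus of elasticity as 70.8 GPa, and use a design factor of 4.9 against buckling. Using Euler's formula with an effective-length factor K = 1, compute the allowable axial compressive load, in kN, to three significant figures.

P_allow = 11.9 kN

I = πd⁴/64 = π×74.8⁴/64 = 1.537×10^6 mm⁴.
Effective length L_e = KL = 1×4.29 m = 4290 mm.
Euler critical load P_cr = π²EI/L_e² = π²×70800×1.537×10^6/4290² = 58340 N.
P_allow = P_cr/n = 58340/4.9 = 11910 N.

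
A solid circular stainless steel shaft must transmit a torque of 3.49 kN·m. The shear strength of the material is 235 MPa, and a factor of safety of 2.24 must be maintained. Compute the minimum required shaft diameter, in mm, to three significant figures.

Allowable shear stress τ_allow = 235/2.24 = 104.9 MPa.
For a solid shaft τ = 16T/(πd³), so d³ = 16T/(π τ_allow) = 16×3490000/(π×104.9) = 169400 mm³.
d = (169400)^(1/3) = 55.33 mm.

d = 55.3 mm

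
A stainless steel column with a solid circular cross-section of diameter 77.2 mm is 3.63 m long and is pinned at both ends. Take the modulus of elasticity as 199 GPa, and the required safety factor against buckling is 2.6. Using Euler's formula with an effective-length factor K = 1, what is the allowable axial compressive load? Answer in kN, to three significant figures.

P_allow = 100 kN

I = πd⁴/64 = π×77.2⁴/64 = 1.744×10^6 mm⁴.
Effective length L_e = KL = 1×3.63 m = 3630 mm.
Euler critical load P_cr = π²EI/L_e² = π²×199000×1.744×10^6/3630² = 259900 N.
P_allow = P_cr/n = 259900/2.6 = 99960 N.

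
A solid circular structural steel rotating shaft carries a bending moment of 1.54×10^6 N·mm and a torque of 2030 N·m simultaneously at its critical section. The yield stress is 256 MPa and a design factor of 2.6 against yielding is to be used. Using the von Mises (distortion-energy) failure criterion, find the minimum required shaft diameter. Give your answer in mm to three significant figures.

d = 62.3 mm

σ_allow = σ_y/n = 256/2.6 = 98.46 MPa.
For a solid shaft σ_b = 32M/(πd³) and τ = 16T/(πd³), so the von Mises stress is σ' = (16/πd³)·√(4M²+3T²).
√(4M²+3T²) = √(4×(1.540×10^6)² + 3×(2.030×10^6)²) = 4.674×10^6 N·mm.
d³ = 16×4.674×10^6/(π×98.46) = 241800 mm³.
d = 62.30 mm.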